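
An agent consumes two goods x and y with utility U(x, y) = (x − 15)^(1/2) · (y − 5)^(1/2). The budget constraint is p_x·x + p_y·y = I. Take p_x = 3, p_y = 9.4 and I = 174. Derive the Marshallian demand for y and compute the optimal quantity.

y* = 9.3617

Let x' = x−15, y' = y−5. MRS = y'/x' = p_x/p_y.
After buying the subsistence bundle (15, 5), a share 0.5 of the remaining income goes to x: x* = 15 + 0.5·(I − 15p_x − 5p_y)/p_x.
Discretionary income = 174 − 15·3 − 5·9.4 = 82; y* = 5 + 0.5·82/9.4 = 9.3617.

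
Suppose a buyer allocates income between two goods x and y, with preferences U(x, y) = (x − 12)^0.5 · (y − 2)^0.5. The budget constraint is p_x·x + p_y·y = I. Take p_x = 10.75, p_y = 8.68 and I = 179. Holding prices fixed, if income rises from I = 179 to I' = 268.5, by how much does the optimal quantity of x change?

This is Cobb-Douglas in (x−12, y−2): tangency gives 0.5·p_y·(y−2) = 0.5·p_x·(x−12).
Substituting into the budget: x* = 12 + 0.5·(I − 12·p_x − 2·p_y)/p_x, and y* = 2 + 0.5·(…)/p_y.
Discretionary income = 179 − 12·10.75 − 2·8.68 = 32.64; x* = 12 + 0.5·32.64/10.75 = 13.5181.
At I' = 268.5: x* = 17.6809. Change: 17.6809 − 13.5181 = 4.1628.

Δx* = 4.1628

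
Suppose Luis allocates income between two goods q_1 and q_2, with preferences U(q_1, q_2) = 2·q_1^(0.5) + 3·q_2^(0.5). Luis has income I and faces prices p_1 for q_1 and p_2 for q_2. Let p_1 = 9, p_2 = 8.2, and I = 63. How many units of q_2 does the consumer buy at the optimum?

Numerically q_2/q_1 = 2.71044, so q_1* = 63/(9 + 8.2·2.71044) = 2.0176 and q_2* = 2.71044·2.0176 = 5.4685.

q_2* = 5.4685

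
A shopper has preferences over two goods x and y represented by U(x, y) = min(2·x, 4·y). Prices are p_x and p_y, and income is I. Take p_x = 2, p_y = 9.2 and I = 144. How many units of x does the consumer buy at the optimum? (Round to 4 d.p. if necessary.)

Leontief preferences: the optimum is at the kink where x/4 = y/2, i.e. y = (1/2)·x.
Budget: p_x·x + p_y·(1/2)·x = I, so (4·p_x + 2·p_y)·x = 4·I.
Demand: x*(p_x,p_y,I) = 4·I/(4·p_x + 2·p_y), y* = 2·I/(4·p_x + 2·p_y).
Here 4·2 + 2·9.2 = 26.4, giving x* = 21.8182.

x* = 21.8182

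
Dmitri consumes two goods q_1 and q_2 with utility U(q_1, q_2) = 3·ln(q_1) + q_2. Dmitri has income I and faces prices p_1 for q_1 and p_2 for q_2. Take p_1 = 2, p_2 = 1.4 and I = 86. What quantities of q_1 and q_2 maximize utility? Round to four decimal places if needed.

Set MRS = p_1/p_2: (3/q_1)/1 = p_1/p_2.
So q_1*(p_1,p_2) = 3·p_2/p_1, independent of income; and q_2* = (I − 3·p_2)/p_2.
At the given prices: q_1* = 3·1.4/2 = 2.1, and q_2* = 58.4286.

q_1* = 2.1, q_2* = 58.4286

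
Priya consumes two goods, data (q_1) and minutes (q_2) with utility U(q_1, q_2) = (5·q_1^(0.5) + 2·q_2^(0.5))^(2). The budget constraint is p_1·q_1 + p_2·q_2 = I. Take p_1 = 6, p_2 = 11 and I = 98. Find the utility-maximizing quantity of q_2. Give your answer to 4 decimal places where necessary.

q_2* = 0.7151

MRS = MU_q_1/MU_q_2 = (5/2)·(q_2/q_1)^(0.5). Set equal to p_1/p_2.
Hence q_2/q_1 = ((2/5)·p_1/p_2)^(1/(0.5)), i.e. raised to the 2 power.
Substitute q_2 = (q_2/q_1)·q_1 into the budget: q_1* = I/(p_1 + p_2·(q_2/q_1)).
Numerically q_2/q_1 = 0.047603, so q_1* = 98/(6 + 11·0.047603) = 15.0223 and q_2* = 0.047603·15.0223 = 0.7151.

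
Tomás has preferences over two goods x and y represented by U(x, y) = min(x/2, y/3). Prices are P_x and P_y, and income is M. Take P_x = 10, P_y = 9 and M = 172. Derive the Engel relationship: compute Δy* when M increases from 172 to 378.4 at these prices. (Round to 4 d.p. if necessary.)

Δy* = 13.1745

With perfect complements, no substitution: consume in ratio x:y = 2:3.
Budget: P_x·x + P_y·(3/2)·x = M, so (2·P_x + 3·P_y)·x = 2·M.
Demand: x*(P_x,P_y,M) = 2·M/(2·P_x + 3·P_y), y* = 3·M/(2·P_x + 3·P_y).
Here 2·10 + 3·9 = 47, giving y* = 10.9787.
At M' = 378.4: y* = 24.1532. Change: 24.1532 − 10.9787 = 13.1745.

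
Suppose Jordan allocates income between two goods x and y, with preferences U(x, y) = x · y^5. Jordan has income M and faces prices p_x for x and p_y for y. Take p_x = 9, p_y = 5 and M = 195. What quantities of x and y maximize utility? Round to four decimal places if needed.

Tangency: MRS = (1/5)·y/x = p_x/p_y.
So p_y·y = 5·p_x·x; combined with the budget, a share 1/6 of income goes to x.
Demand: x*(p_x,p_y,M) = 1/6·M/p_x and y* = 5/6·M/p_y.
At p_x=9, p_y=5, M=195: x* = 1/6·195/9 = 3.6111, y* = 32.5.

x* = 3.6111, y* = 32.5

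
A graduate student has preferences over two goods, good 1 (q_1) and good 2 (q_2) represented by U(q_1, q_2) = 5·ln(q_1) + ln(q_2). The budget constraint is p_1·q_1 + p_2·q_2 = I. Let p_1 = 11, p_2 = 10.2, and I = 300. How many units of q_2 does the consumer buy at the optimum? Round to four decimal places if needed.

q_2* = 4.902

The MRS is 5·q_2/q_1. Set MRS = p_1/p_2.
Rearranging, p_2·q_2 = (1/5)·p_1·q_1. Substituting into the budget gives p_1·q_1·(1 + (1/5)) = I.
Demand: q_1*(p_1,p_2,I) = 5/6·I/p_1 and q_2* = 1/6·I/p_2.
At p_1=11, p_2=10.2, I=300: q_2* = 1/6·300/10.2 = 4.902.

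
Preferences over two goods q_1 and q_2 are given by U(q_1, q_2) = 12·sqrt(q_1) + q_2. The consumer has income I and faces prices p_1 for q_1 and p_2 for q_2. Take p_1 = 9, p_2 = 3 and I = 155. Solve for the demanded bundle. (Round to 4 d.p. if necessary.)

Set MRS = p_1/p_2: 6·q_1^(−1/2) = p_1/p_2.
Solve: √q_1 = 6·p_2/p_1, so q_1*(p_1,p_2) = (6·p_2/p_1)², and q_2* = (I − p_1·q_1*)/p_2.
Plugging in: q_1* = (6·3/9)² = 4, q_2* = 39.6667.

q_1* = 4, q_2* = 39.6667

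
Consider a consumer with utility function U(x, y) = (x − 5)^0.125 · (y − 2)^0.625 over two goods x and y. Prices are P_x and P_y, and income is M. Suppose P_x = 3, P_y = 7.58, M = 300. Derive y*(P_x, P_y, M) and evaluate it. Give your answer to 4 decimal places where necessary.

y* = 31.6658

MRS = (1/5)·(y−2)/(x−5). Tangency with P_x/P_y gives y−2 = 5·(P_x/P_y)·(x−5).
After buying the subsistence bundle (5, 2), a share 1/6 of the remaining income goes to x: x* = 5 + 1/6·(M − 5P_x − 2P_y)/P_x.
Discretionary income = 300 − 5·3 − 2·7.58 = 269.84; y* = 2 + 5/6·269.84/7.58 = 31.6658.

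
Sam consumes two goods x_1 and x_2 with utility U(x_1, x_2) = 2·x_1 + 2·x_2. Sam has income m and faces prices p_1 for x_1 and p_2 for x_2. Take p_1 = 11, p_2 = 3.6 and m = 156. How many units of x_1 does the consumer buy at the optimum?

Perfect substitutes: compare marginal utility per dollar. 2/p_1 vs 2/p_2 → 0.1818 vs 0.5556.
x_2 gives more utility per dollar, so spend all income on x_2: x_2* = m/p_2, x_1* = 0.
Numerically: x_1* = 0, x_2* = 43.3333.

x_1* = 0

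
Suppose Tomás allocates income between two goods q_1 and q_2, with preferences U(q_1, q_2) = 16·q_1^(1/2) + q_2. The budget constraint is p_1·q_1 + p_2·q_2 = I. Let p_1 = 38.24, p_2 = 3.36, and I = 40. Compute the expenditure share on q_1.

share on q_1 = 0.4724

Thus q_1* = (8·p_2/p_1)² — independent of I — with the rest of income spent on q_2.
Plugging in: q_1* = (8·3.36/38.24)² = 0.4941, q_2* = 6.2813.
Expenditure on q_1: 38.24·0.4941 = 18.8947; share = 0.4724.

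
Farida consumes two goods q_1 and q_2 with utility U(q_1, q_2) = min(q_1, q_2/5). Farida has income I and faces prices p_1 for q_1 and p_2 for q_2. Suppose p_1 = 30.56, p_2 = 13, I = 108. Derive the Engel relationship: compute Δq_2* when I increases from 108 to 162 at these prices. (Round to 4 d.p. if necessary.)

Δq_2* = 2.8254

With perfect complements, no substitution: consume in ratio q_1:q_2 = 1:5.
Budget: p_1·q_1 + p_2·5·q_1 = I, so (p_1 + 5·p_2)·q_1 = I.
Demand: q_1*(p_1,p_2,I) = I/(p_1 + 5·p_2), q_2* = 5·I/(p_1 + 5·p_2).
Here 30.56 + 5·13 = 95.56, giving q_2* = 5.6509.
At I' = 162: q_2* = 8.4763. Change: 8.4763 − 5.6509 = 2.8254.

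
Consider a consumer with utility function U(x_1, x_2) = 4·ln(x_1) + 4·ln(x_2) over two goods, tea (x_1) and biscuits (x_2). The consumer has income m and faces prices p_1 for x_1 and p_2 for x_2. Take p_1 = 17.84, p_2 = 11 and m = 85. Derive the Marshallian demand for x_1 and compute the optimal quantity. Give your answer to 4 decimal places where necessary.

MU_x_1/MU_x_2 = (4·x_2)/(4·x_1); tangency sets this equal to p_1/p_2.
Rearranging, p_2·x_2 = p_1·x_1. Substituting into the budget gives p_1·x_1·(1 + 1) = m.
Demand: x_1*(p_1,p_2,m) = 0.5·m/p_1 and x_2* = 0.5·m/p_2.
At p_1=17.84, p_2=11, m=85: x_1* = 0.5·85/17.84 = 2.3823.

x_1* = 2.3823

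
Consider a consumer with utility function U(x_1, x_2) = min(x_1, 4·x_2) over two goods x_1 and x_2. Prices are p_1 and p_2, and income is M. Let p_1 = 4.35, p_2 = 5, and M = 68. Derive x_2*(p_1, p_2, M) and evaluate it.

x_2* = 3.0357

Leontief preferences: the optimum is at the kink where x_1/4 = x_2/1, i.e. x_2 = (1/4)·x_1.
Budget: p_1·x_1 + p_2·(1/4)·x_1 = M, so (4·p_1 + p_2)·x_1 = 4·M.
Demand: x_1*(p_1,p_2,M) = 4·M/(4·p_1 + p_2), x_2* = M/(4·p_1 + p_2).
Here 4·4.35 + 5 = 22.4, giving x_2* = 3.0357.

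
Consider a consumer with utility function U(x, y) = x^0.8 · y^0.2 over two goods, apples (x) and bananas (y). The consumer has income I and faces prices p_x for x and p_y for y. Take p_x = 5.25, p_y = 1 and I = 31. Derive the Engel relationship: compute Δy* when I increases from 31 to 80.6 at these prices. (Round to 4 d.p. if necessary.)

Δy* = 9.92

Demand: x*(p_x,p_y,I) = 0.8·I/p_x and y* = 0.2·I/p_y.
At p_x=5.25, p_y=1, I=31: y* = 0.2·31/1 = 6.2.
At I' = 80.6: y* = 16.12. Change: 16.12 − 6.2 = 9.92.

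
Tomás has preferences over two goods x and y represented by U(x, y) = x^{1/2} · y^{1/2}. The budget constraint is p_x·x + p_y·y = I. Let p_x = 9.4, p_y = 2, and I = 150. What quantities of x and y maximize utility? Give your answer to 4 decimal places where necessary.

x* = 7.9787, y* = 37.5

At p_x=9.4, p_y=2, I=150: x* = 0.5·150/9.4 = 7.9787, y* = 37.5.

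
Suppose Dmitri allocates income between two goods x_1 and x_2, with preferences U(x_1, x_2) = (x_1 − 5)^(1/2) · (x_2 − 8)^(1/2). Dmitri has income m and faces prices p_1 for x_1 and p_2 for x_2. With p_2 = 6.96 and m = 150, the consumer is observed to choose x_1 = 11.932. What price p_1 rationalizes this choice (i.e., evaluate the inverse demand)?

p_1 = 5

MRS = (x_2−8)/(x_1−5). Tangency with p_1/p_2 gives x_2−8 = (p_1/p_2)·(x_1−5).
After buying the subsistence bundle (5, 8), a share 0.5 of the remaining income goes to x_1: x_1* = 5 + 0.5·(m − 5p_1 − 8p_2)/p_1.
Set x_1* = 11.932 in the demand function and solve for p_1: p_1 = 5.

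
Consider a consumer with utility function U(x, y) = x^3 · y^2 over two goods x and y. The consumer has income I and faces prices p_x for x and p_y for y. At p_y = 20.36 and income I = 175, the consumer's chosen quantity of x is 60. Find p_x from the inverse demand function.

MU_x/MU_y = (3·y)/(2·x); tangency sets this equal to p_x/p_y.
Rearranging, p_y·y = (2/3)·p_x·x. Substituting into the budget gives p_x·x·(1 + (2/3)) = I.
Demand: x*(p_x,p_y,I) = 0.6·I/p_x and y* = 0.4·I/p_y.
Set x* = 60 in the demand function and solve for p_x: p_x = 1.75.

p_x = 1.75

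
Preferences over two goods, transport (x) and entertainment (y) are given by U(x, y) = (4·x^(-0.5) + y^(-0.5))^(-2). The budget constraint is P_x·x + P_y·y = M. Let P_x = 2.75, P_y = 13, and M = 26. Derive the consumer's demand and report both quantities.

MU_x ∝ 4·x^(-1.5), MU_y ∝ y^(-1.5), so MRS = 4·(y/x)^(1.5) = P_x/P_y.
Hence y/x = ((1/4)·P_x/P_y)^(1/(1.5)), i.e. raised to the 2/3 power.
Substitute y = (y/x)·x into the budget: x* = M/(P_x + P_y·(y/x)).
Numerically y/x = 0.140892, so x* = 26/(2.75 + 13·0.140892) = 5.6749 and y* = 0.140892·5.6749 = 0.7995.

x* = 5.6749, y* = 0.7995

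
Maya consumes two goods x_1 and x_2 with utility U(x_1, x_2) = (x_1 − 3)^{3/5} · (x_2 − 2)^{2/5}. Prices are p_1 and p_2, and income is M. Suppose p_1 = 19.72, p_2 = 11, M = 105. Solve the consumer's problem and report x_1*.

This is Cobb-Douglas in (x_1−3, x_2−2): tangency gives 0.6·p_2·(x_2−2) = 0.4·p_1·(x_1−3).
Substituting into the budget: x_1* = 3 + 0.6·(M − 3·p_1 − 2·p_2)/p_1, and x_2* = 2 + 0.4·(…)/p_2.
Discretionary income = 105 − 3·19.72 − 2·11 = 23.84; x_1* = 3 + 0.6·23.84/19.72 = 3.7254.

x_1* = 3.7254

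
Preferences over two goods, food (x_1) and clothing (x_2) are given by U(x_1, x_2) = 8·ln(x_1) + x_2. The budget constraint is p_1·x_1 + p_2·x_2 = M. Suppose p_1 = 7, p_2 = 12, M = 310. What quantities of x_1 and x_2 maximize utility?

x_1* = 13.7143, x_2* = 17.8333

At the given prices: x_1* = 8·12/7 = 13.7143, and x_2* = 17.8333.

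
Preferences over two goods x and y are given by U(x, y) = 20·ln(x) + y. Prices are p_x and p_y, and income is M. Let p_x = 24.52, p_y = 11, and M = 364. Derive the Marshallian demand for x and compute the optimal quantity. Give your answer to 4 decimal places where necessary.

x* = 8.9723

At the given prices: x* = 20·11/24.52 = 8.9723.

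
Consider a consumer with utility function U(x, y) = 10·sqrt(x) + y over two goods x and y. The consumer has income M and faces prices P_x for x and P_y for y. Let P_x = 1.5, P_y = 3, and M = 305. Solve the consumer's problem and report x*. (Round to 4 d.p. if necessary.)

x* = 100

Thus x* = (5·P_y/P_x)² — independent of M — with the rest of income spent on y.
Plugging in: x* = (5·3/1.5)² = 100.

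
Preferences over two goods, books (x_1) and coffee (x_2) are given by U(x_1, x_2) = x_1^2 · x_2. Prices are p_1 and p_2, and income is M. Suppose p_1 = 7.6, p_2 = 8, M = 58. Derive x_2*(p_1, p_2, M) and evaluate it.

MU_x_1/MU_x_2 = (2·x_2)/(x_1); tangency sets this equal to p_1/p_2.
So 2·p_2·x_2 = p_1·x_1; combined with the budget, a share 2/3 of income goes to x_1.
Demand: x_1*(p_1,p_2,M) = 2/3·M/p_1 and x_2* = 1/3·M/p_2.
At p_1=7.6, p_2=8, M=58: x_2* = 1/3·58/8 = 2.4167.

x_2* = 2.4167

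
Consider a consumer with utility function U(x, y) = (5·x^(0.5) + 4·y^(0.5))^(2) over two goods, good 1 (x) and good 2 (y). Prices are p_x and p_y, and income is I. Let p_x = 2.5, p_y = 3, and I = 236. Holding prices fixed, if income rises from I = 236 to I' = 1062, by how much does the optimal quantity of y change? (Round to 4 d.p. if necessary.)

Δy* = 95.7681

Substitute y = (y/x)·x into the budget: x* = I/(p_x + p_y·(y/x)).
Numerically y/x = 0.444444, so x* = 236/(2.5 + 3·0.444444) = 61.5652 and y* = 0.444444·61.5652 = 27.3623.
At I' = 1062: y* = 123.1304. Change: 123.1304 − 27.3623 = 95.7681.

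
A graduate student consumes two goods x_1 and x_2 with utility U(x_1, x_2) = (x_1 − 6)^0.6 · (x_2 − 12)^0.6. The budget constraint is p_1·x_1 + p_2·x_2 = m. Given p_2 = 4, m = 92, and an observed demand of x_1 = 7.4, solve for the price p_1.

MRS = (x_2−12)/(x_1−6). Tangency with p_1/p_2 gives x_2−12 = (p_1/p_2)·(x_1−6).
After buying the subsistence bundle (6, 12), a share 0.5 of the remaining income goes to x_1: x_1* = 6 + 0.5·(m − 6p_1 − 12p_2)/p_1.
Set x_1* = 7.4 in the demand function and solve for p_1: p_1 = 5.

p_1 = 5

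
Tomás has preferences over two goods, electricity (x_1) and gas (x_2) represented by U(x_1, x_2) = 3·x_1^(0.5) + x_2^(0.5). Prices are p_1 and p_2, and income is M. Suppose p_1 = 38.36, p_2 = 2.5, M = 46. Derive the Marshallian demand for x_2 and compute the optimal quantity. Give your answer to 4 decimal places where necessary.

x_2* = 11.5975

MRS = MU_x_1/MU_x_2 = 3·(x_2/x_1)^(0.5). Set equal to p_1/p_2.
Hence x_2/x_1 = ((1/3)·p_1/p_2)^(1/(0.5)), i.e. raised to the 2 power.
With the ratio pinned down, the budget gives x_1* = M/(p_1 + p_2·(x_2/x_1)) and x_2* = (x_2/x_1)·x_1*.
Numerically x_2/x_1 = 26.159815, so x_1* = 46/(38.36 + 2.5·26.159815) = 0.4433 and x_2* = 26.159815·0.4433 = 11.5975.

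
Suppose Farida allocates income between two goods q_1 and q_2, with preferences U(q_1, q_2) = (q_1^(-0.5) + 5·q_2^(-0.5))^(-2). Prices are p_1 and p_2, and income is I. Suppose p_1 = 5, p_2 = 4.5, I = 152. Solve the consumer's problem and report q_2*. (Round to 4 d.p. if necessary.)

q_2* = 24.9426

MU_q_1 ∝ q_1^(-1.5), MU_q_2 ∝ 5·q_2^(-1.5), so MRS = (1/5)·(q_2/q_1)^(1.5) = p_1/p_2.
Hence q_2/q_1 = (5·p_1/p_2)^(1/(1.5)), i.e. raised to the 2/3 power.
Substitute q_2 = (q_2/q_1)·q_1 into the budget: q_1* = I/(p_1 + p_2·(q_2/q_1)).
Numerically q_2/q_1 = 3.136787, so q_1* = 152/(5 + 4.5·3.136787) = 7.9516 and q_2* = 3.136787·7.9516 = 24.9426.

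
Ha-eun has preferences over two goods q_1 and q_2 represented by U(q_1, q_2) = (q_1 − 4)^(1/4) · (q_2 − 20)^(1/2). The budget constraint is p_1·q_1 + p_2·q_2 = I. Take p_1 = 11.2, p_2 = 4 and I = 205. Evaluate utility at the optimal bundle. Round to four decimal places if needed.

V = 4.5443

Let q_1' = q_1−4, q_2' = q_2−20. MRS = (1/2)·q_2'/q_1' = p_1/p_2.
Substituting into the budget: q_1* = 4 + 1/3·(I − 4·p_1 − 20·p_2)/p_1, and q_2* = 20 + 2/3·(…)/p_2.
Discretionary income = 205 − 4·11.2 − 20·4 = 80.2; q_1* = 4 + 1/3·80.2/11.2 = 6.3869; q_2* = 20 + 2/3·80.2/4 = 33.3667.
Utility at the optimum: U(6.3869, 33.3667) = 4.5443.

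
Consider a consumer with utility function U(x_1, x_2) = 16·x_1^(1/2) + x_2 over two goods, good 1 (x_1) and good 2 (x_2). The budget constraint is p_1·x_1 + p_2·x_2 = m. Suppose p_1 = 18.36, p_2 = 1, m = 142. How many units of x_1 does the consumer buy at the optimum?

Utility is quasi-linear in x_2; the FOC for x_1 is 8/√x_1 = p_1/p_2.
Solve: √x_1 = 8·p_2/p_1, so x_1*(p_1,p_2) = (8·p_2/p_1)², and x_2* = (m − p_1·x_1*)/p_2.
Plugging in: x_1* = (8·1/18.36)² = 0.1899.

x_1* = 0.1899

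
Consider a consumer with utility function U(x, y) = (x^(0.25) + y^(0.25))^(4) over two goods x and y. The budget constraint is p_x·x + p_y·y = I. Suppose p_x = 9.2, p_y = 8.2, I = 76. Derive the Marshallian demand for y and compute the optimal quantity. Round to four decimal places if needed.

y* = 4.723

MU_x ∝ x^(-0.75), MU_y ∝ y^(-0.75), so MRS = (y/x)^(0.75) = p_x/p_y.
Hence y/x = (p_x/p_y)^(1/(0.75)), i.e. raised to the 4/3 power.
Substitute y = (y/x)·x into the budget: x* = I/(p_x + p_y·(y/x)).
Numerically y/x = 1.165821, so x* = 76/(9.2 + 8.2·1.165821) = 4.0512 and y* = 1.165821·4.0512 = 4.723.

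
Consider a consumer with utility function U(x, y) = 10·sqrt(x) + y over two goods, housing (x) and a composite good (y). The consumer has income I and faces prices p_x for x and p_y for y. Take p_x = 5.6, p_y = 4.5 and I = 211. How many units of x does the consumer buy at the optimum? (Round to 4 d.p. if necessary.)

x* = 16.1432

Set MRS = p_x/p_y: 5·x^(−1/2) = p_x/p_y.
Thus x* = (5·p_y/p_x)² — independent of I — with the rest of income spent on y.
Plugging in: x* = (5·4.5/5.6)² = 16.1432.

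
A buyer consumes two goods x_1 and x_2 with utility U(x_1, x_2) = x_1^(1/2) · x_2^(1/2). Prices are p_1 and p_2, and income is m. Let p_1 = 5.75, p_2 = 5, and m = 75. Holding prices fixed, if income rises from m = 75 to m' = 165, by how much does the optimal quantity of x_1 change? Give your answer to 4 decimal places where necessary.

At p_1=5.75, p_2=5, m=75: x_1* = 0.5·75/5.75 = 6.5217.
At m' = 165: x_1* = 14.3478. Change: 14.3478 − 6.5217 = 7.8261.

Δx_1* = 7.8261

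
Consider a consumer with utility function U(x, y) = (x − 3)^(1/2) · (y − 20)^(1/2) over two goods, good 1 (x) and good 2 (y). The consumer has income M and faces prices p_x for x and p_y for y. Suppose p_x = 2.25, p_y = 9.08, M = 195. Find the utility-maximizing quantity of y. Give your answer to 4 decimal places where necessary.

y* = 20.3662

This is Cobb-Douglas in (x−3, y−20): tangency gives 0.5·p_y·(y−20) = 0.5·p_x·(x−3).
Substituting into the budget: x* = 3 + 0.5·(M − 3·p_x − 20·p_y)/p_x, and y* = 20 + 0.5·(…)/p_y.
Discretionary income = 195 − 3·2.25 − 20·9.08 = 6.65; y* = 20 + 0.5·6.65/9.08 = 20.3662.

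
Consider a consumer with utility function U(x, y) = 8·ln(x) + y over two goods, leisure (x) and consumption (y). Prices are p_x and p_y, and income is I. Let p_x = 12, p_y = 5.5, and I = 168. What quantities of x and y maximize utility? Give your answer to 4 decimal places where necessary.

x* = 3.6667, y* = 22.5455

So x*(p_x,p_y) = 8·p_y/p_x, independent of income; and y* = (I − 8·p_y)/p_y.
At the given prices: x* = 8·5.5/12 = 3.6667, and y* = 22.5455.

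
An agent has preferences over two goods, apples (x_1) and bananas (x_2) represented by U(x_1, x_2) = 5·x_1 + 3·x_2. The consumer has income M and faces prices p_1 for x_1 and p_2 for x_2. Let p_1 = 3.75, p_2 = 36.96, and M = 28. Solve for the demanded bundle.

x_1* = 7.4667, x_2* = 0

Linear utility — the consumer picks whichever good has higher MU/price: 5/3.75 = 1.3333 vs 3/36.96 = 0.0812.
x_1 gives more utility per dollar, so spend all income on x_1: x_1* = M/p_1, x_2* = 0.
Numerically: x_1* = 7.4667, x_2* = 0.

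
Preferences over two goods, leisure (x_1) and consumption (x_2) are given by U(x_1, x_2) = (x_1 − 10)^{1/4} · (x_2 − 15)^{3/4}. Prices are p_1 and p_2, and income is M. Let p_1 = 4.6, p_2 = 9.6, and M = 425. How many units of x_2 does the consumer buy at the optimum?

MRS = (1/3)·(x_2−15)/(x_1−10). Tangency with p_1/p_2 gives x_2−15 = 3·(p_1/p_2)·(x_1−10).
Substituting into the budget: x_1* = 10 + 0.25·(M − 10·p_1 − 15·p_2)/p_1, and x_2* = 15 + 0.75·(…)/p_2.
Discretionary income = 425 − 10·4.6 − 15·9.6 = 235; x_2* = 15 + 0.75·235/9.6 = 33.3594.

x_2* = 33.3594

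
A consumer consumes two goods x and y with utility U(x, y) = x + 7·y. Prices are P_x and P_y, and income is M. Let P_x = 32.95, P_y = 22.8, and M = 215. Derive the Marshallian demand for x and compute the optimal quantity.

Perfect substitutes: compare marginal utility per dollar. 1/P_x vs 7/P_y → 0.0303 vs 0.307.
y gives more utility per dollar, so spend all income on y: y* = M/P_y, x* = 0.
Numerically: x* = 0, y* = 9.4298.

x* = 0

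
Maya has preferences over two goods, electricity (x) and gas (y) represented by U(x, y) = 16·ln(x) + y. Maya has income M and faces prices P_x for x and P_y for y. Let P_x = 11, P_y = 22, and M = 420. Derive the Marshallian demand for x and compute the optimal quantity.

MU_x = 16/x, MU_y = 1. Tangency: 16/x = P_x/P_y.
So x*(P_x,P_y) = 16·P_y/P_x, independent of income; and y* = (M − 16·P_y)/P_y.
At the given prices: x* = 16·22/11 = 32.

x* = 32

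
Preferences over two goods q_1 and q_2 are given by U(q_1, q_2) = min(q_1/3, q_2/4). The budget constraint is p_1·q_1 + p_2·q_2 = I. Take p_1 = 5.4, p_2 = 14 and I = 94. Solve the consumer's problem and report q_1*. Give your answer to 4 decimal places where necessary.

q_1* = 3.9058

Leontief preferences: the optimum is at the kink where q_1/3 = q_2/4, i.e. q_2 = (4/3)·q_1.
Budget: p_1·q_1 + p_2·(4/3)·q_1 = I, so (3·p_1 + 4·p_2)·q_1 = 3·I.
Demand: q_1*(p_1,p_2,I) = 3·I/(3·p_1 + 4·p_2), q_2* = 4·I/(3·p_1 + 4·p_2).
Here 3·5.4 + 4·14 = 72.2, giving q_1* = 3.9058.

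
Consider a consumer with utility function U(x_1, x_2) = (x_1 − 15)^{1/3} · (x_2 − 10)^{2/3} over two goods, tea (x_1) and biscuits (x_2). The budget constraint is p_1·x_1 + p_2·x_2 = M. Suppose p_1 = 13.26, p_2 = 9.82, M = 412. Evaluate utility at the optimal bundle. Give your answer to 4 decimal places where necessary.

This is Cobb-Douglas in (x_1−15, x_2−10): tangency gives 1/3·p_2·(x_2−10) = 2/3·p_1·(x_1−15).
Substituting into the budget: x_1* = 15 + 1/3·(M − 15·p_1 − 10·p_2)/p_1, and x_2* = 10 + 2/3·(…)/p_2.
Discretionary income = 412 − 15·13.26 − 10·9.82 = 114.9; x_1* = 15 + 1/3·114.9/13.26 = 17.8884; x_2* = 10 + 2/3·114.9/9.82 = 17.8004.
Utility at the optimum: U(17.8884, 17.8004) = 5.6014.

V = 5.6014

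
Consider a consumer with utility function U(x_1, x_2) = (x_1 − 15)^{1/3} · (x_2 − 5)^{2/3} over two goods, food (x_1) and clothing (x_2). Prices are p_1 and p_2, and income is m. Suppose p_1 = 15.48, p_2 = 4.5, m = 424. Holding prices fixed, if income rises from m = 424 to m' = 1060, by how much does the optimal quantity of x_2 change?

MRS = (1/2)·(x_2−5)/(x_1−15). Tangency with p_1/p_2 gives x_2−5 = 2·(p_1/p_2)·(x_1−15).
After buying the subsistence bundle (15, 5), a share 1/3 of the remaining income goes to x_1: x_1* = 15 + 1/3·(m − 15p_1 − 5p_2)/p_1.
Discretionary income = 424 − 15·15.48 − 5·4.5 = 169.3; x_2* = 5 + 2/3·169.3/4.5 = 30.0815.
At m' = 1060: x_2* = 124.3037. Change: 124.3037 − 30.0815 = 94.2222.

Δx_2* = 94.2222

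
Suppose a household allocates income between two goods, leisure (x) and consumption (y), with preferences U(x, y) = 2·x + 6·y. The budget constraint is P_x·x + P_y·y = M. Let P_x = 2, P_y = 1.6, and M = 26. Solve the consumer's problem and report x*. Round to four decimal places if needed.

x* = 0

Linear utility — the consumer picks whichever good has higher MU/price: 2/2 = 1 vs 6/1.6 = 3.75.
y gives more utility per dollar, so spend all income on y: y* = M/P_y, x* = 0.
Numerically: x* = 0, y* = 16.25.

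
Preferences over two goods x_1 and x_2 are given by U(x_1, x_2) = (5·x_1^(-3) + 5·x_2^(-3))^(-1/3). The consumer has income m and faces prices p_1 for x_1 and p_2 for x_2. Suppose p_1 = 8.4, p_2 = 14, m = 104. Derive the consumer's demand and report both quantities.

x_1* = 5.0189, x_2* = 4.4172

From the CES first-order condition, (x_2/x_1)^(4) = p_1/p_2.
Solve for the ratio: x_2/x_1 = [p_1/p_2]^(0.25).
Substitute x_2 = (x_2/x_1)·x_1 into the budget: x_1* = m/(p_1 + p_2·(x_2/x_1)).
Numerically x_2/x_1 = 0.880112, so x_1* = 104/(8.4 + 14·0.880112) = 5.0189 and x_2* = 0.880112·5.0189 = 4.4172.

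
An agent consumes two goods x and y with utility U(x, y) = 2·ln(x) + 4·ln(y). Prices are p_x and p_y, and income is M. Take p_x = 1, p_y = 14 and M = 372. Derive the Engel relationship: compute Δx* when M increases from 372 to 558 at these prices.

Δx* = 62

Tangency: MRS = (1/2)·y/x = p_x/p_y.
Rearranging, p_y·y = 2·p_x·x. Substituting into the budget gives p_x·x·(1 + 2) = M.
Demand: x*(p_x,p_y,M) = 1/3·M/p_x and y* = 2/3·M/p_y.
At p_x=1, p_y=14, M=372: x* = 1/3·372/1 = 124.
At M' = 558: x* = 186. Change: 186 − 124 = 62.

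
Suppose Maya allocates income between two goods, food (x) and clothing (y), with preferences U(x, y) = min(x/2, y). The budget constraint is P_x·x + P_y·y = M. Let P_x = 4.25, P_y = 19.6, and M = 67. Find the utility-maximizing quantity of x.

x* = 4.7687

Leontief preferences: the optimum is at the kink where x/2 = y/1, i.e. y = (1/2)·x.
Budget: P_x·x + P_y·(1/2)·x = M, so (2·P_x + P_y)·x = 2·M.
Demand: x*(P_x,P_y,M) = 2·M/(2·P_x + P_y), y* = M/(2·P_x + P_y).
Here 2·4.25 + 19.6 = 28.1, giving x* = 4.7687.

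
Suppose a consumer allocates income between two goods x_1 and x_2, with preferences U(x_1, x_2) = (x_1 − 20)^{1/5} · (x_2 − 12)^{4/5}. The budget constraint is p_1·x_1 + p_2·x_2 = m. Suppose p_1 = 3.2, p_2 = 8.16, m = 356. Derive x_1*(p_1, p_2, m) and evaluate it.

This is Cobb-Douglas in (x_1−20, x_2−12): tangency gives 0.2·p_2·(x_2−12) = 0.8·p_1·(x_1−20).
After buying the subsistence bundle (20, 12), a share 0.2 of the remaining income goes to x_1: x_1* = 20 + 0.2·(m − 20p_1 − 12p_2)/p_1.
Discretionary income = 356 − 20·3.2 − 12·8.16 = 194.08; x_1* = 20 + 0.2·194.08/3.2 = 32.13.

x_1* = 32.13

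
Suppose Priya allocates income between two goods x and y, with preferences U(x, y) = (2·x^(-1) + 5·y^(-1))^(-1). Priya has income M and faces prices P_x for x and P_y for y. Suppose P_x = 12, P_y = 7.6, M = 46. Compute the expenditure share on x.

share on x = 0.4428

MRS = MU_x/MU_y = (2/5)·(y/x)^(2). Set equal to P_x/P_y.
Solve for the ratio: y/x = [(5/2)·P_x/P_y]^(0.5).
With the ratio pinned down, the budget gives x* = M/(P_x + P_y·(y/x)) and y* = (y/x)·x*.
Numerically y/x = 1.986799, so x* = 46/(12 + 7.6·1.986799) = 1.6974 and y* = 1.986799·1.6974 = 3.3725.
Expenditure on x: 12·1.6974 = 20.3693; share = 0.4428.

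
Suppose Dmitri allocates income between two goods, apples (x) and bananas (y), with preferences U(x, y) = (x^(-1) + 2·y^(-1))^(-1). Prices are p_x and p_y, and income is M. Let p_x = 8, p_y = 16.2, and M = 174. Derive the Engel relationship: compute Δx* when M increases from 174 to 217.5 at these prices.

Δx* = 1.805

MU_x ∝ x^(-2), MU_y ∝ 2·y^(-2), so MRS = (1/2)·(y/x)^(2) = p_x/p_y.
Hence y/x = (2·p_x/p_y)^(1/(2)), i.e. raised to the 0.5 power.
With the ratio pinned down, the budget gives x* = M/(p_x + p_y·(y/x)) and y* = (y/x)·x*.
Numerically y/x = 0.993808, so x* = 174/(8 + 16.2·0.993808) = 7.22.
At M' = 217.5: x* = 9.025. Change: 9.025 − 7.22 = 1.805.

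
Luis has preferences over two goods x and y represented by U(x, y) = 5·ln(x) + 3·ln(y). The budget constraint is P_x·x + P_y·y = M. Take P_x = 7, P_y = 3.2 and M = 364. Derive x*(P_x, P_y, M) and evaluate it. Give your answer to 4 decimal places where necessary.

The MRS is (5/3)·y/x. Set MRS = P_x/P_y.
Rearranging, P_y·y = (3/5)·P_x·x. Substituting into the budget gives P_x·x·(1 + (3/5)) = M.
Demand: x*(P_x,P_y,M) = 0.625·M/P_x and y* = 0.375·M/P_y.
At P_x=7, P_y=3.2, M=364: x* = 0.625·364/7 = 32.5.

x* = 32.5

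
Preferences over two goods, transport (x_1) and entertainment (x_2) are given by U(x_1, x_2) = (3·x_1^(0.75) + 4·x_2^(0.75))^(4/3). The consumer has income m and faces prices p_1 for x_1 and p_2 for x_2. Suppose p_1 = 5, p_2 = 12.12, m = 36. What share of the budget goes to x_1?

share on x_1 = 0.8184

MU_x_1 ∝ 3·x_1^(-0.25), MU_x_2 ∝ 4·x_2^(-0.25), so MRS = (3/4)·(x_2/x_1)^(0.25) = p_1/p_2.
Hence x_2/x_1 = ((4/3)·p_1/p_2)^(1/(0.25)), i.e. raised to the 4 power.
Substitute x_2 = (x_2/x_1)·x_1 into the budget: x_1* = m/(p_1 + p_2·(x_2/x_1)).
Numerically x_2/x_1 = 0.091543, so x_1* = 36/(5 + 12.12·0.091543) = 5.8925 and x_2* = 0.091543·5.8925 = 0.5394.
Expenditure on x_1: 5·5.8925 = 29.4623; share = 0.8184.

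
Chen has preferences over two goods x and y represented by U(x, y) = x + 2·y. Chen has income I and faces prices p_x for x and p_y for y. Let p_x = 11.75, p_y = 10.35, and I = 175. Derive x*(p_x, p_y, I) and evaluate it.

x* = 0

Linear utility — the consumer picks whichever good has higher MU/price: 1/11.75 = 0.0851 vs 2/10.35 = 0.1932.
y gives more utility per dollar, so spend all income on y: y* = I/p_y, x* = 0.
Numerically: x* = 0, y* = 16.9082.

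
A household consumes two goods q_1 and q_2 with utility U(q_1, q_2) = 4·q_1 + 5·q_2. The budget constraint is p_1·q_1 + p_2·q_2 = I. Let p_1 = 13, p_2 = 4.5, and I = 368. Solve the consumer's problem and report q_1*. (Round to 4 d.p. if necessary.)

Numerically: q_1* = 0, q_2* = 81.7778.

q_1* = 0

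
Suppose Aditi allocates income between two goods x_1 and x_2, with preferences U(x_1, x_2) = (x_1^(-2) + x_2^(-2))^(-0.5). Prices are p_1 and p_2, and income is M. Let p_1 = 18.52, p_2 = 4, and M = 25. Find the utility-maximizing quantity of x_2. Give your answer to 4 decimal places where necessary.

From the CES first-order condition, (x_2/x_1)^(3) = p_1/p_2.
Solve for the ratio: x_2/x_1 = [p_1/p_2]^(1/3).
With the ratio pinned down, the budget gives x_1* = M/(p_1 + p_2·(x_2/x_1)) and x_2* = (x_2/x_1)·x_1*.
Numerically x_2/x_1 = 1.666711, so x_1* = 25/(18.52 + 4·1.666711) = 0.9926 and x_2* = 1.666711·0.9926 = 1.6543.

x_2* = 1.6543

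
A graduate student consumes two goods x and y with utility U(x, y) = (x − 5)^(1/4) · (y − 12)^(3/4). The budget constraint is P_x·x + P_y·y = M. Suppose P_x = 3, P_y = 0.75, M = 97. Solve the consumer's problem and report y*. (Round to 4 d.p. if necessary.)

y* = 85

Discretionary income = 97 − 5·3 − 12·0.75 = 73; y* = 12 + 0.75·73/0.75 = 85.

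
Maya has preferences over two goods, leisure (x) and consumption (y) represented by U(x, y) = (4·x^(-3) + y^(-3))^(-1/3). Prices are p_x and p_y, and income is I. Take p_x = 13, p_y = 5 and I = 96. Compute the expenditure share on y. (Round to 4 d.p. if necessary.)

share on y = 0.2567

With the ratio pinned down, the budget gives x* = I/(p_x + p_y·(y/x)) and y* = (y/x)·x*.
Numerically y/x = 0.897901, so x* = 96/(13 + 5·0.897901) = 5.489 and y* = 0.897901·5.489 = 4.9286.
Expenditure on y: 5·4.9286 = 24.6429; share = 0.2567.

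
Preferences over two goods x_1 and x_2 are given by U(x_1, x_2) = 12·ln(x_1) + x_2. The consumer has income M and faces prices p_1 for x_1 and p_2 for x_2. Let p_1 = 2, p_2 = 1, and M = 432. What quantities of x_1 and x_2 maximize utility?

Set MRS = p_1/p_2: (12/x_1)/1 = p_1/p_2.
So x_1*(p_1,p_2) = 12·p_2/p_1, independent of income; and x_2* = (M − 12·p_2)/p_2.
At the given prices: x_1* = 12·1/2 = 6, and x_2* = 420.

x_1* = 6, x_2* = 420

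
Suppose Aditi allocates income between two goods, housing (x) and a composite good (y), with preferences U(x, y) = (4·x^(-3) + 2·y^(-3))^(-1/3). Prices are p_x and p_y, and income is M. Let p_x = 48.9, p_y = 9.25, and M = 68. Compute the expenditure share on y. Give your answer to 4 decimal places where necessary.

share on y = 0.1943

From the CES first-order condition, 2·(y/x)^(4) = p_x/p_y.
Hence y/x = ((1/2)·p_x/p_y)^(1/(4)), i.e. raised to the 0.25 power.
With the ratio pinned down, the budget gives x* = M/(p_x + p_y·(y/x)) and y* = (y/x)·x*.
Numerically y/x = 1.275071, so x* = 68/(48.9 + 9.25·1.275071) = 1.1204 and y* = 1.275071·1.1204 = 1.4285.
Expenditure on y: 9.25·1.4285 = 13.2141; share = 0.1943.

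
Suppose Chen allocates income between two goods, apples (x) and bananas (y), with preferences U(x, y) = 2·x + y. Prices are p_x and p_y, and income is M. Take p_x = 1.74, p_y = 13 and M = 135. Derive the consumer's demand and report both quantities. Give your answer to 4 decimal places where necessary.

Linear utility — the consumer picks whichever good has higher MU/price: 2/1.74 = 1.1494 vs 1/13 = 0.0769.
x gives more utility per dollar, so spend all income on x: x* = M/p_x, y* = 0.
Numerically: x* = 77.5862, y* = 0.

x* = 77.5862, y* = 0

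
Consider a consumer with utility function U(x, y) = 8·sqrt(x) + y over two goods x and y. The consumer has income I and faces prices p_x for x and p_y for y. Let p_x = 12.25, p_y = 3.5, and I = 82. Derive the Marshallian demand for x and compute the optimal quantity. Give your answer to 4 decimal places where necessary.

Utility is quasi-linear in y; the FOC for x is 4/√x = p_x/p_y.
Thus x* = (4·p_y/p_x)² — independent of I — with the rest of income spent on y.
Plugging in: x* = (4·3.5/12.25)² = 1.3061.

x* = 1.3061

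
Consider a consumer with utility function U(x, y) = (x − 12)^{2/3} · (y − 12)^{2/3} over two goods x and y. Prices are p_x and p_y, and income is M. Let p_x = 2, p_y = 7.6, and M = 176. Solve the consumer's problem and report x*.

After buying the subsistence bundle (12, 12), a share 0.5 of the remaining income goes to x: x* = 12 + 0.5·(M − 12p_x − 12p_y)/p_x.
Discretionary income = 176 − 12·2 − 12·7.6 = 60.8; x* = 12 + 0.5·60.8/2 = 27.2.

x* = 27.2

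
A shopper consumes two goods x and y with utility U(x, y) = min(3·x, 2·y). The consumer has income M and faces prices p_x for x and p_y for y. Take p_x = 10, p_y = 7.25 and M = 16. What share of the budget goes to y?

share on y = 0.521

Leontief preferences: the optimum is at the kink where x/2 = y/3, i.e. y = (3/2)·x.
Budget: p_x·x + p_y·(3/2)·x = M, so (2·p_x + 3·p_y)·x = 2·M.
Demand: x*(p_x,p_y,M) = 2·M/(2·p_x + 3·p_y), y* = 3·M/(2·p_x + 3·p_y).
Here 2·10 + 3·7.25 = 41.75, giving x* = 0.7665 and y* = 1.1497.
Expenditure on y: 7.25·1.1497 = 8.3353; share = 0.521.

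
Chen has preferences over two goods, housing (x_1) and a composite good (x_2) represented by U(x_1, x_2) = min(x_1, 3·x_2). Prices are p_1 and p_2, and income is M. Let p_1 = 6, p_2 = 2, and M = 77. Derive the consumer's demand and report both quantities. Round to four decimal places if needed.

x_1* = 11.55, x_2* = 3.85

Leontief preferences: the optimum is at the kink where x_1/3 = x_2/1, i.e. x_2 = (1/3)·x_1.
Budget: p_1·x_1 + p_2·(1/3)·x_1 = M, so (3·p_1 + p_2)·x_1 = 3·M.
Demand: x_1*(p_1,p_2,M) = 3·M/(3·p_1 + p_2), x_2* = M/(3·p_1 + p_2).
Here 3·6 + 2 = 20, giving x_1* = 11.55 and x_2* = 3.85.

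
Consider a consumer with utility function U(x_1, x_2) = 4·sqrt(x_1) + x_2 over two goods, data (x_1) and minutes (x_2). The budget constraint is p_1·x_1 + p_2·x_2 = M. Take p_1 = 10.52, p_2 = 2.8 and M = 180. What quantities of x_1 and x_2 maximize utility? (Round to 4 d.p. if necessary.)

x_1* = 0.2834, x_2* = 63.2211

Solve: √x_1 = 2·p_2/p_1, so x_1*(p_1,p_2) = (2·p_2/p_1)², and x_2* = (M − p_1·x_1*)/p_2.
Plugging in: x_1* = (2·2.8/10.52)² = 0.2834, x_2* = 63.2211.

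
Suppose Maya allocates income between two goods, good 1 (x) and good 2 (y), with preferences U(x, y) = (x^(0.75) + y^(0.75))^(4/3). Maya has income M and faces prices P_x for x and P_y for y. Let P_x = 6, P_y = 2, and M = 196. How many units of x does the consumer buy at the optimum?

x* = 1.1667

Substitute y = (y/x)·x into the budget: x* = M/(P_x + P_y·(y/x)).
Numerically y/x = 81, so x* = 196/(6 + 2·81) = 1.1667.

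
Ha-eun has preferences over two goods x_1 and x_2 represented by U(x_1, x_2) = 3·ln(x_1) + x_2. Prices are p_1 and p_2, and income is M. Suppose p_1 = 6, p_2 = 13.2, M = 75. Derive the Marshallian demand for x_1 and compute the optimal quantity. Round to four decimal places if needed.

x_1* = 6.6

MU_x_1 = 3/x_1, MU_x_2 = 1. Tangency: 3/x_1 = p_1/p_2.
So x_1*(p_1,p_2) = 3·p_2/p_1, independent of income; and x_2* = (M − 3·p_2)/p_2.
At the given prices: x_1* = 3·13.2/6 = 6.6.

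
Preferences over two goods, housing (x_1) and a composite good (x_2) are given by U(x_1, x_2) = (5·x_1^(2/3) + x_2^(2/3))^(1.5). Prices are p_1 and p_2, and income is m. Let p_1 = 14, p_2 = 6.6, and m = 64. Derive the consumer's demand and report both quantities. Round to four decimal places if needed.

x_1* = 4.4126, x_2* = 0.3369

MU_x_1 ∝ 5·x_1^(-1/3), MU_x_2 ∝ x_2^(-1/3), so MRS = 5·(x_2/x_1)^(1/3) = p_1/p_2.
Hence x_2/x_1 = ((1/5)·p_1/p_2)^(1/(1/3)), i.e. raised to the 3 power.
Substitute x_2 = (x_2/x_1)·x_1 into the budget: x_1* = m/(p_1 + p_2·(x_2/x_1)).
Numerically x_2/x_1 = 0.076356, so x_1* = 64/(14 + 6.6·0.076356) = 4.4126 and x_2* = 0.076356·4.4126 = 0.3369.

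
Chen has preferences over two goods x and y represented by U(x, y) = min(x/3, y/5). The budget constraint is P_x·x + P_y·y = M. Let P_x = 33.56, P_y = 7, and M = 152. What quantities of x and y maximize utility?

x* = 3.3608, y* = 5.6014

Leontief preferences: the optimum is at the kink where x/3 = y/5, i.e. y = (5/3)·x.
Budget: P_x·x + P_y·(5/3)·x = M, so (3·P_x + 5·P_y)·x = 3·M.
Demand: x*(P_x,P_y,M) = 3·M/(3·P_x + 5·P_y), y* = 5·M/(3·P_x + 5·P_y).
Here 3·33.56 + 5·7 = 135.68, giving x* = 3.3608 and y* = 5.6014.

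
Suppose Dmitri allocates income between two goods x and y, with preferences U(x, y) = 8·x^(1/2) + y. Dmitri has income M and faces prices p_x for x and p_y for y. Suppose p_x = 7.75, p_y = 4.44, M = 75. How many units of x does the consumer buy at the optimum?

x* = 5.2515

MU_x = 4/√x, MU_y = 1. Tangency: 4/√x = p_x/p_y.
Solve: √x = 4·p_y/p_x, so x*(p_x,p_y) = (4·p_y/p_x)², and y* = (M − p_x·x*)/p_y.
Plugging in: x* = (4·4.44/7.75)² = 5.2515.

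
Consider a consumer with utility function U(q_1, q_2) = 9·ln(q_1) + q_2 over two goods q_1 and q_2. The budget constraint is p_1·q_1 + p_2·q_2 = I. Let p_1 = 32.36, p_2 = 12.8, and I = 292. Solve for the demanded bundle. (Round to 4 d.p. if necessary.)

MU_q_1 = 9/q_1, MU_q_2 = 1. Tangency: 9/q_1 = p_1/p_2.
So q_1*(p_1,p_2) = 9·p_2/p_1, independent of income; and q_2* = (I − 9·p_2)/p_2.
At the given prices: q_1* = 9·12.8/32.36 = 3.56, and q_2* = 13.8125.

q_1* = 3.56, q_2* = 13.8125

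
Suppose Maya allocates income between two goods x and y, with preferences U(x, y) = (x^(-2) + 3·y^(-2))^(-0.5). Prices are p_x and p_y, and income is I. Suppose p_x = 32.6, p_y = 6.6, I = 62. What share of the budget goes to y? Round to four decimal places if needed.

share on y = 0.3321

From the CES first-order condition, (1/3)·(y/x)^(3) = p_x/p_y.
Solve for the ratio: y/x = [3·p_x/p_y]^(1/3).
Substitute y = (y/x)·x into the budget: x* = I/(p_x + p_y·(y/x)).
Numerically y/x = 2.456207, so x* = 62/(32.6 + 6.6·2.456207) = 1.2702 and y* = 2.456207·1.2702 = 3.1199.
Expenditure on y: 6.6·3.1199 = 20.5913; share = 0.3321.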